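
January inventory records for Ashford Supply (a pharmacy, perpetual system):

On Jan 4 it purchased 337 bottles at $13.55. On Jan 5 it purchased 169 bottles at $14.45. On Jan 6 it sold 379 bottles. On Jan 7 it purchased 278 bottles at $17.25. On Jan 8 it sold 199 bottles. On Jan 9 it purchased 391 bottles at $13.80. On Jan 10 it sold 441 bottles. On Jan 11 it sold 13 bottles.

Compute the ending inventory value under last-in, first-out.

Jan 6, 379 sold [LIFO — newest first]: 169 @ $14.45 + 210 @ $13.55 = $5,287.55
Jan 8, 199 sold [LIFO — newest first]: 199 @ $17.25 = $3,432.75
Jan 10, 441 sold [LIFO — newest first]: 391 @ $13.80 + 50 @ $17.25 = $6,258.30
Jan 11, 13 sold [LIFO — newest first]: 13 @ $17.25 = $224.25
Total COGS = $5,287.55 + $3,432.75 + $6,258.30 + $224.25 = $15,202.85
Ending inventory: 127 @ $13.55 + 16 @ $17.25 = $1,996.85

Ending inventory = $1,996.85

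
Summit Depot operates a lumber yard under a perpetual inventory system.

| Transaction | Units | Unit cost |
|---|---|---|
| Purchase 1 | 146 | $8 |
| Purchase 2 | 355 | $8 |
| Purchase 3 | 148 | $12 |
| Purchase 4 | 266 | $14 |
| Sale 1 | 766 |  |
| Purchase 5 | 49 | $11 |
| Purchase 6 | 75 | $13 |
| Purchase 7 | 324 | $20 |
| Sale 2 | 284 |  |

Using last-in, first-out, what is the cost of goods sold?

COGS = $13,996

Sale 1 (766) [LIFO — newest first]: 266 @ $14 + 148 @ $12 + 352 @ $8 = $8,316
Sale 2 (284) [LIFO — newest first]: 284 @ $20 = $5,680
Total COGS = $8,316 + $5,680 = $13,996
Ending inventory: 146 @ $8 + 3 @ $8 + 49 @ $11 + 75 @ $13 + 40 @ $20 = $3,506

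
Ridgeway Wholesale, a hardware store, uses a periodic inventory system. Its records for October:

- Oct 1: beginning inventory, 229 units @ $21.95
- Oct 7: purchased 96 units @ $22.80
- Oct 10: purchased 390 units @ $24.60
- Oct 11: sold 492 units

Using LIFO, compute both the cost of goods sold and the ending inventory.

Oct 11, 492 sold [LIFO — newest first]: 390 @ $24.60 + 96 @ $22.80 + 6 @ $21.95 = $11,914.50
Ending inventory: 223 @ $21.95 = $4,894.85

COGS = $11,914.50; ending inventory = $4,894.85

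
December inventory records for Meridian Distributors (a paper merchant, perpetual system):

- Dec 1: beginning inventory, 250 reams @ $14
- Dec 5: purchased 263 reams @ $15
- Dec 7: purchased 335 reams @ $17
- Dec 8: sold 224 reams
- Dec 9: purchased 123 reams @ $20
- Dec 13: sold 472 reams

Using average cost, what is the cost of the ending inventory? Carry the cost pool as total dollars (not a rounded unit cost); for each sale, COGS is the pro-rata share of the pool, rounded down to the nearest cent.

After Dec 1: 250 on hand, pool $3,500.00 (≈ $14.0000 each)
After Dec 5: 513 on hand, pool $7,445.00 (≈ $14.5127 each)
After Dec 7: 848 on hand, pool $13,140.00 (≈ $15.4953 each)
Dec 8, sell 224: 224/848 × $13,140.00 → $3,470.94
After Dec 9: 747 on hand, pool $12,129.06 (≈ $16.2370 each)
Dec 13, sell 472: 472/747 × $12,129.06 → $7,663.87
Total COGS = $3,470.94 + $7,663.87 = $11,134.81
Ending inventory (cost pool remaining) = $4,465.19
Check: goods available $15,600.00 = COGS $11,134.81 + ending $4,465.19

Ending inventory = $4,465.19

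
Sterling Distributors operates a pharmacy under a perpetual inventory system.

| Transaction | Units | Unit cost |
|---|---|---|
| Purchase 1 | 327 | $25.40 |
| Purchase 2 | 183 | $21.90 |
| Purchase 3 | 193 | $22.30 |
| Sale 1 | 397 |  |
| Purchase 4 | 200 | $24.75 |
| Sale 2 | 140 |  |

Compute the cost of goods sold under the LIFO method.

Sale 1 (397) [LIFO — newest first]: 193 @ $22.30 + 183 @ $21.90 + 21 @ $25.40 = $8,845.00
Sale 2 (140) [LIFO — newest first]: 140 @ $24.75 = $3,465.00
Total COGS = $8,845.00 + $3,465.00 = $12,310.00
Ending inventory: 306 @ $25.40 + 60 @ $24.75 = $9,257.40

COGS = $12,310.00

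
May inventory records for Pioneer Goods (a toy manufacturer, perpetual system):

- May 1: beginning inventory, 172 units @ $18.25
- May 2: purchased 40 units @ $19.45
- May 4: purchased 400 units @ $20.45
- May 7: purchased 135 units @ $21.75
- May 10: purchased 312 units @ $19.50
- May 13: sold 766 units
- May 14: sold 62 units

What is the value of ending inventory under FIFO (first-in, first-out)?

May 13, 766 sold [FIFO — oldest first]: 172 @ $18.25 + 40 @ $19.45 + 400 @ $20.45 + 135 @ $21.75 + 19 @ $19.50 = $15,403.75
May 14, 62 sold [FIFO — oldest first]: 62 @ $19.50 = $1,209.00
Total COGS = $15,403.75 + $1,209.00 = $16,612.75
Ending inventory: 231 @ $19.50 = $4,504.50
Check: goods available $21,117.25 = COGS $16,612.75 + ending $4,504.50

Ending inventory = $4,504.50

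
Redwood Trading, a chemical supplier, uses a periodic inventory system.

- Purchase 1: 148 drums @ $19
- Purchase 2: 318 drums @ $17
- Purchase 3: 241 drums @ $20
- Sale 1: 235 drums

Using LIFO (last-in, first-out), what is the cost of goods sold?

Sale 1 (235) [LIFO — newest first]: 235 @ $20 = $4,700
Ending inventory: 148 @ $19 + 318 @ $17 + 6 @ $20 = $8,338

COGS = $4,700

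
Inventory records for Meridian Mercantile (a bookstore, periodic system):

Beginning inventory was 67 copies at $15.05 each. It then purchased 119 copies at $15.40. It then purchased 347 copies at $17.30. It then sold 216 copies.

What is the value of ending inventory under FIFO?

Ending inventory = $5,484.10

Sale 1 (216) [FIFO — oldest first]: 67 @ $15.05 + 119 @ $15.40 + 30 @ $17.30 = $3,359.95
Ending inventory: 317 @ $17.30 = $5,484.10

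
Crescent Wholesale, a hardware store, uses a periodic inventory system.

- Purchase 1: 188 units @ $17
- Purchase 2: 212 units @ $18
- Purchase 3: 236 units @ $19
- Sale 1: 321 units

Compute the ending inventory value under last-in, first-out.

Sale 1 (321) [LIFO — newest first]: 236 @ $19 + 85 @ $18 = $6,014
Ending inventory: 188 @ $17 + 127 @ $18 = $5,482
Check: goods available $11,496 = COGS $6,014 + ending $5,482

Ending inventory = $5,482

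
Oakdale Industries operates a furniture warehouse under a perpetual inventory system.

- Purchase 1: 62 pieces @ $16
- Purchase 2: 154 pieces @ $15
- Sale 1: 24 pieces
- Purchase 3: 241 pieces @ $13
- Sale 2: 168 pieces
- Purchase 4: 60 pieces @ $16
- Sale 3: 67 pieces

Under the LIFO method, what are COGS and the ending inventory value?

COGS = $3,595; ending inventory = $3,800

Sale 1 (24) [LIFO — newest first]: 24 @ $15 = $360
Sale 2 (168) [LIFO — newest first]: 168 @ $13 = $2,184
Sale 3 (67) [LIFO — newest first]: 60 @ $16 + 7 @ $13 = $1,051
Total COGS = $360 + $2,184 + $1,051 = $3,595
Ending inventory: 62 @ $16 + 130 @ $15 + 66 @ $13 = $3,800
Check: goods available $7,395 = COGS $3,595 + ending $3,800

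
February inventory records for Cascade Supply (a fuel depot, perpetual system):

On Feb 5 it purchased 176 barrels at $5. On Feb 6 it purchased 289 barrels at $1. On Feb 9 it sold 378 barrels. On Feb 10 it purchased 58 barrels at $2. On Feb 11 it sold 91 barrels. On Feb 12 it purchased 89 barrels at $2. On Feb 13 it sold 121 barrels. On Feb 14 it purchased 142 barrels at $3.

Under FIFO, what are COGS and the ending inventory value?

COGS = $1,419; ending inventory = $470

Feb 9, 378 sold [FIFO — oldest first]: 176 @ $5 + 202 @ $1 = $1,082
Feb 11, 91 sold [FIFO — oldest first]: 87 @ $1 + 4 @ $2 = $95
Feb 13, 121 sold [FIFO — oldest first]: 54 @ $2 + 67 @ $2 = $242
Total COGS = $1,082 + $95 + $242 = $1,419
Ending inventory: 22 @ $2 + 142 @ $3 = $470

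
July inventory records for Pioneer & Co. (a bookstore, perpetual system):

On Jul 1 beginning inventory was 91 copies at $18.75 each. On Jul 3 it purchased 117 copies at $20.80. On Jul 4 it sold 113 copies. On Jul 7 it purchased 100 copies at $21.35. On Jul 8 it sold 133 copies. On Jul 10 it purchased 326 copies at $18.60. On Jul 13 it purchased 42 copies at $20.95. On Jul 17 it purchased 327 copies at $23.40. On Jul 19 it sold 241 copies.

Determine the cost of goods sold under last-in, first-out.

COGS = $10,751.75

Jul 4, 113 sold [LIFO — newest first]: 113 @ $20.80 = $2,350.40
Jul 8, 133 sold [LIFO — newest first]: 100 @ $21.35 + 4 @ $20.80 + 29 @ $18.75 = $2,761.95
Jul 19, 241 sold [LIFO — newest first]: 241 @ $23.40 = $5,639.40
Total COGS = $2,350.40 + $2,761.95 + $5,639.40 = $10,751.75
Ending inventory: 62 @ $18.75 + 326 @ $18.60 + 42 @ $20.95 + 86 @ $23.40 = $10,118.40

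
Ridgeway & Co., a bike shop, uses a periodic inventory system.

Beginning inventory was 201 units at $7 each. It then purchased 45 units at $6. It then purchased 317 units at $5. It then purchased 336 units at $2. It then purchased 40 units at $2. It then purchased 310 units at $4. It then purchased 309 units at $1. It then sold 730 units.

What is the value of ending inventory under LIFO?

Ending inventory = $3,792

Sale 1 (730) [LIFO — newest first]: 309 @ $1 + 310 @ $4 + 40 @ $2 + 71 @ $2 = $1,771
Ending inventory: 201 @ $7 + 45 @ $6 + 317 @ $5 + 265 @ $2 = $3,792
Check: goods available $5,563 = COGS $1,771 + ending $3,792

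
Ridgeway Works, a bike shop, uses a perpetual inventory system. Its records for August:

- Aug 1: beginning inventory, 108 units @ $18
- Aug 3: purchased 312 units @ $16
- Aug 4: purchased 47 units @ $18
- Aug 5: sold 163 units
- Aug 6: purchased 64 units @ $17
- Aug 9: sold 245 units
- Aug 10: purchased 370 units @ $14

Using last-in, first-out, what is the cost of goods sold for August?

Aug 5, 163 sold [LIFO — newest first]: 47 @ $18 + 116 @ $16 = $2,702
Aug 9, 245 sold [LIFO — newest first]: 64 @ $17 + 181 @ $16 = $3,984
Total COGS = $2,702 + $3,984 = $6,686
Ending inventory: 108 @ $18 + 15 @ $16 + 370 @ $14 = $7,364
Check: goods available $14,050 = COGS $6,686 + ending $7,364

COGS = $6,686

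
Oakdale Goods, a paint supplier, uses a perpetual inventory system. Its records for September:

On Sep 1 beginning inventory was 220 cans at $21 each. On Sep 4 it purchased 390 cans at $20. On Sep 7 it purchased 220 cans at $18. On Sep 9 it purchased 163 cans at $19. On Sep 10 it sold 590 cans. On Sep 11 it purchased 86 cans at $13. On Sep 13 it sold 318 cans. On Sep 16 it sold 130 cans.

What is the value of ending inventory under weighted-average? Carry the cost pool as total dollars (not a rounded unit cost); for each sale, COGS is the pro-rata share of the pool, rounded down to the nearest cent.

Ending inventory = $756.50

After Sep 1: 220 on hand, pool $4,620.00 (≈ $21.0000 each)
After Sep 4: 610 on hand, pool $12,420.00 (≈ $20.3607 each)
After Sep 7: 830 on hand, pool $16,380.00 (≈ $19.7349 each)
After Sep 9: 993 on hand, pool $19,477.00 (≈ $19.6143 each)
Sep 10, sell 590: 590/993 × $19,477.00 → $11,572.43
After Sep 11: 489 on hand, pool $9,022.57 (≈ $18.4511 each)
Sep 13, sell 318: 318/489 × $9,022.57 → $5,867.43
Sep 16, sell 130: 130/171 × $3,155.14 → $2,398.64
Total COGS = $11,572.43 + $5,867.43 + $2,398.64 = $19,838.50
Ending inventory (cost pool remaining) = $756.50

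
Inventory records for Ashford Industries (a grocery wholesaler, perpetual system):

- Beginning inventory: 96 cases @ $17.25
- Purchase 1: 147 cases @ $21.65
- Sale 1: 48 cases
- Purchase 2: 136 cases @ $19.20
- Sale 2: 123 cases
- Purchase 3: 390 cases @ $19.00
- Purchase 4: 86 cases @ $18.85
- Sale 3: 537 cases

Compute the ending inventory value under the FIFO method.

Ending inventory = $2,780.10

Sale 1 (48) [FIFO — oldest first]: 48 @ $17.25 = $828.00
Sale 2 (123) [FIFO — oldest first]: 48 @ $17.25 + 75 @ $21.65 = $2,451.75
Sale 3 (537) [FIFO — oldest first]: 72 @ $21.65 + 136 @ $19.20 + 329 @ $19.00 = $10,421.00
Total COGS = $828.00 + $2,451.75 + $10,421.00 = $13,700.75
Ending inventory: 61 @ $19.00 + 86 @ $18.85 = $2,780.10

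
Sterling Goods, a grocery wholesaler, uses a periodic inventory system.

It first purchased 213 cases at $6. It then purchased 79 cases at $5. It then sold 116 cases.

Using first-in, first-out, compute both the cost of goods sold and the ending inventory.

COGS = $696; ending inventory = $977

Sale 1 (116) [FIFO — oldest first]: 116 @ $6 = $696
Ending inventory: 97 @ $6 + 79 @ $5 = $977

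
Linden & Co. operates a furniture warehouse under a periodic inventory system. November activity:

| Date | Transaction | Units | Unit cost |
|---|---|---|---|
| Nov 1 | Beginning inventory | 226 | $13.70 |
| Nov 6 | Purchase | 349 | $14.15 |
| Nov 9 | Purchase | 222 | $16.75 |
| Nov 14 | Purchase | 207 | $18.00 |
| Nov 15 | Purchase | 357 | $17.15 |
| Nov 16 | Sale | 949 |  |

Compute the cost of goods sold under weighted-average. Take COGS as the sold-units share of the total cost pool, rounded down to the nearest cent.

COGS = $15,062.39

Nov 16, sell 949: 949/1361 × $21,601.60 → $15,062.39
Ending inventory (cost pool remaining) = $6,539.21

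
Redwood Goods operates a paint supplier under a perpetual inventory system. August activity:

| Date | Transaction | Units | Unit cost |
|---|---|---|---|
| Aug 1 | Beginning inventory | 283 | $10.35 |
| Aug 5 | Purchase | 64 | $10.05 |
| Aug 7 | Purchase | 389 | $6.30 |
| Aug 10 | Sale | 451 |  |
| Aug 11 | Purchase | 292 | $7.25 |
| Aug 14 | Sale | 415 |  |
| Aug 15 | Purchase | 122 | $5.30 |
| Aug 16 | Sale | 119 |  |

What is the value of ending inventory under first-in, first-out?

Aug 10, 451 sold [FIFO — oldest first]: 283 @ $10.35 + 64 @ $10.05 + 104 @ $6.30 = $4,227.45
Aug 14, 415 sold [FIFO — oldest first]: 285 @ $6.30 + 130 @ $7.25 = $2,738.00
Aug 16, 119 sold [FIFO — oldest first]: 119 @ $7.25 = $862.75
Total COGS = $4,227.45 + $2,738.00 + $862.75 = $7,828.20
Ending inventory: 43 @ $7.25 + 122 @ $5.30 = $958.35

Ending inventory = $958.35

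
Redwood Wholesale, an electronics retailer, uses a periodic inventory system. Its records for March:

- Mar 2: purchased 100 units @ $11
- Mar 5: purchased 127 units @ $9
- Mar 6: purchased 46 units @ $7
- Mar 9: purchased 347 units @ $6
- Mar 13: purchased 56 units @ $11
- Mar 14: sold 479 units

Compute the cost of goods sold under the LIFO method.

COGS = $3,290

Mar 14, 479 sold [LIFO — newest first]: 56 @ $11 + 347 @ $6 + 46 @ $7 + 30 @ $9 = $3,290
Ending inventory: 100 @ $11 + 97 @ $9 = $1,973
Check: goods available $5,263 = COGS $3,290 + ending $1,973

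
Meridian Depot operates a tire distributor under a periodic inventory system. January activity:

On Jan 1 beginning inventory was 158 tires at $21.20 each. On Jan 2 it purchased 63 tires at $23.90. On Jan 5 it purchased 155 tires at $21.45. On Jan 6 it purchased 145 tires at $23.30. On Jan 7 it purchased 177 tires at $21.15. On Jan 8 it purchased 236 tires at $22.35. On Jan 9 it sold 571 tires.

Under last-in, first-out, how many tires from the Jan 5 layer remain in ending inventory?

142

Jan 9, 571 sold [LIFO — newest first]: 236 @ $22.35 + 177 @ $21.15 + 145 @ $23.30 + 13 @ $21.45 = $12,675.50
Ending inventory: 158 @ $21.20 + 63 @ $23.90 + 142 @ $21.45 = $7,901.20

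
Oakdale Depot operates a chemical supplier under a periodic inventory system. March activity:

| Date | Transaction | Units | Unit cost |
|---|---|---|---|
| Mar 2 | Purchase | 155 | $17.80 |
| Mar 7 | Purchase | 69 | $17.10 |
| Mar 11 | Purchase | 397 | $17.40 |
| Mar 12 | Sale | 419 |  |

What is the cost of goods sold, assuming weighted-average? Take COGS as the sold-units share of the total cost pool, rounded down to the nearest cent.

Mar 12, sell 419: 419/621 × $10,846.70 → $7,318.46
Ending inventory (cost pool remaining) = $3,528.24

COGS = $7,318.46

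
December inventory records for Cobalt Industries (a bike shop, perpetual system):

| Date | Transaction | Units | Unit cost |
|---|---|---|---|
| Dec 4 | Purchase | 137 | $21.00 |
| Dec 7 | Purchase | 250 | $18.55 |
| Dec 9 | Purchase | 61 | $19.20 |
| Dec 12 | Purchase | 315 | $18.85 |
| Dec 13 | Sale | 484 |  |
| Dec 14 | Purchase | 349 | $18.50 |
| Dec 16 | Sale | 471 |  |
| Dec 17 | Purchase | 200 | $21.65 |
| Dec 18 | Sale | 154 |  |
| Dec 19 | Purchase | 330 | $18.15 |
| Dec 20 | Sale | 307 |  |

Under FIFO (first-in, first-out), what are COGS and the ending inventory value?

Dec 13, 484 sold [FIFO — oldest first]: 137 @ $21.00 + 250 @ $18.55 + 61 @ $19.20 + 36 @ $18.85 = $9,364.30
Dec 16, 471 sold [FIFO — oldest first]: 279 @ $18.85 + 192 @ $18.50 = $8,811.15
Dec 18, 154 sold [FIFO — oldest first]: 154 @ $18.50 = $2,849.00
Dec 20, 307 sold [FIFO — oldest first]: 3 @ $18.50 + 200 @ $21.65 + 104 @ $18.15 = $6,273.10
Total COGS = $9,364.30 + $8,811.15 + $2,849.00 + $6,273.10 = $27,297.55
Ending inventory: 226 @ $18.15 = $4,101.90

COGS = $27,297.55; ending inventory = $4,101.90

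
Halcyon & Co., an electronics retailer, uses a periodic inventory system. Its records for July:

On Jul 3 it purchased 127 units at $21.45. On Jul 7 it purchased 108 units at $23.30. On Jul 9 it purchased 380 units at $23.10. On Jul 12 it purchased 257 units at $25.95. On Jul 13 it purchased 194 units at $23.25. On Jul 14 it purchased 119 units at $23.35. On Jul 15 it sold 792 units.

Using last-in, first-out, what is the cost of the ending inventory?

Ending inventory = $8,890.35

Jul 15, 792 sold [LIFO — newest first]: 119 @ $23.35 + 194 @ $23.25 + 257 @ $25.95 + 222 @ $23.10 = $19,086.50
Ending inventory: 127 @ $21.45 + 108 @ $23.30 + 158 @ $23.10 = $8,890.35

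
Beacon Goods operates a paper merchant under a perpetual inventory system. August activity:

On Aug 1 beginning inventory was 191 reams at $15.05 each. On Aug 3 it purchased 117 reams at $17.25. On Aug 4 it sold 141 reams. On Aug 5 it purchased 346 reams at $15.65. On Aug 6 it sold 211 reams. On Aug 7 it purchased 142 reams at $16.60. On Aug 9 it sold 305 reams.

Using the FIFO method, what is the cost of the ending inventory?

Aug 4, 141 sold [FIFO — oldest first]: 141 @ $15.05 = $2,122.05
Aug 6, 211 sold [FIFO — oldest first]: 50 @ $15.05 + 117 @ $17.25 + 44 @ $15.65 = $3,459.35
Aug 9, 305 sold [FIFO — oldest first]: 302 @ $15.65 + 3 @ $16.60 = $4,776.10
Total COGS = $2,122.05 + $3,459.35 + $4,776.10 = $10,357.50
Ending inventory: 139 @ $16.60 = $2,307.40
Check: goods available $12,664.90 = COGS $10,357.50 + ending $2,307.40

Ending inventory = $2,307.40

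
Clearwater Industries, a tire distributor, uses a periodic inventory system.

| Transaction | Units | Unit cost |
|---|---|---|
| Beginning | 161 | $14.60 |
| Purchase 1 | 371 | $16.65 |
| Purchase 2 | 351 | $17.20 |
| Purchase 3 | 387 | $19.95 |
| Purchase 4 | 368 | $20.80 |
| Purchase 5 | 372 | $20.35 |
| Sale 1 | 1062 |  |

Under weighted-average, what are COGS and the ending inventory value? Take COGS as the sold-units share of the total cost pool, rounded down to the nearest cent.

Sale 1, sell 1062: 1062/2010 × $37,510.20 → $19,818.82
Ending inventory (cost pool remaining) = $17,691.38
Check: goods available $37,510.20 = COGS $19,818.82 + ending $17,691.38

COGS = $19,818.82; ending inventory = $17,691.38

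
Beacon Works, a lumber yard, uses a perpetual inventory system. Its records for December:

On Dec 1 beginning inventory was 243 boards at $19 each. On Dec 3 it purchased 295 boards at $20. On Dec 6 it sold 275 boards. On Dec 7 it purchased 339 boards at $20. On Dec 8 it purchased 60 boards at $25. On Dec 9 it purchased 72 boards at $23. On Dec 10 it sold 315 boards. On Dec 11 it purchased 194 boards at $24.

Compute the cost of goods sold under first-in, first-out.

COGS = $11,557

Dec 6, 275 sold [FIFO — oldest first]: 243 @ $19 + 32 @ $20 = $5,257
Dec 10, 315 sold [FIFO — oldest first]: 263 @ $20 + 52 @ $20 = $6,300
Total COGS = $5,257 + $6,300 = $11,557
Ending inventory: 287 @ $20 + 60 @ $25 + 72 @ $23 + 194 @ $24 = $13,552
Check: goods available $25,109 = COGS $11,557 + ending $13,552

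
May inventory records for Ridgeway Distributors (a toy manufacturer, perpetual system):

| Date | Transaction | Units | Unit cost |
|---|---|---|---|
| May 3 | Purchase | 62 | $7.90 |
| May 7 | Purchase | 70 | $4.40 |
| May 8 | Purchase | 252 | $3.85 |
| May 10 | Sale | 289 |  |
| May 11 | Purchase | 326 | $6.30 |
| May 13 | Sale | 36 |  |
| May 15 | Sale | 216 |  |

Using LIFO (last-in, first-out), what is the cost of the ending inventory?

May 10, 289 sold [LIFO — newest first]: 252 @ $3.85 + 37 @ $4.40 = $1,133.00
May 13, 36 sold [LIFO — newest first]: 36 @ $6.30 = $226.80
May 15, 216 sold [LIFO — newest first]: 216 @ $6.30 = $1,360.80
Total COGS = $1,133.00 + $226.80 + $1,360.80 = $2,720.60
Ending inventory: 62 @ $7.90 + 33 @ $4.40 + 74 @ $6.30 = $1,101.20
Check: goods available $3,821.80 = COGS $2,720.60 + ending $1,101.20

Ending inventory = $1,101.20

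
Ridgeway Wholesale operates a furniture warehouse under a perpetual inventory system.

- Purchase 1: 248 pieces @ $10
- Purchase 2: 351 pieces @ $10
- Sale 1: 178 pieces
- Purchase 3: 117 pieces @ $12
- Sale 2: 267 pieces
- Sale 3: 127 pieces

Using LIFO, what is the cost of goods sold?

Sale 1 (178) [LIFO — newest first]: 178 @ $10 = $1,780
Sale 2 (267) [LIFO — newest first]: 117 @ $12 + 150 @ $10 = $2,904
Sale 3 (127) [LIFO — newest first]: 23 @ $10 + 104 @ $10 = $1,270
Total COGS = $1,780 + $2,904 + $1,270 = $5,954
Ending inventory: 144 @ $10 = $1,440
Check: goods available $7,394 = COGS $5,954 + ending $1,440

COGS = $5,954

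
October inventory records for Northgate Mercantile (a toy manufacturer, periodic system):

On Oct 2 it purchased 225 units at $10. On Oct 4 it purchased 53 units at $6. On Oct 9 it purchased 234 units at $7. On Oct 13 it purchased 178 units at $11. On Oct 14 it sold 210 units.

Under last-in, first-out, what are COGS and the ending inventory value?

Oct 14, 210 sold [LIFO — newest first]: 178 @ $11 + 32 @ $7 = $2,182
Ending inventory: 225 @ $10 + 53 @ $6 + 202 @ $7 = $3,982

COGS = $2,182; ending inventory = $3,982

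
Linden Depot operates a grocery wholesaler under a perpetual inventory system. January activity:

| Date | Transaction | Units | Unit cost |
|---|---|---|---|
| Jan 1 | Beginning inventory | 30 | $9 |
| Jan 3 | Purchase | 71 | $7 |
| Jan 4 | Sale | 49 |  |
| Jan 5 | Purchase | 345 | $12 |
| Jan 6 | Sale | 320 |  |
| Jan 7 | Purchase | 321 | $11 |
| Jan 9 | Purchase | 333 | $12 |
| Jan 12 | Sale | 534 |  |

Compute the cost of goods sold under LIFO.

COGS = $10,390

Jan 4, 49 sold [LIFO — newest first]: 49 @ $7 = $343
Jan 6, 320 sold [LIFO — newest first]: 320 @ $12 = $3,840
Jan 12, 534 sold [LIFO — newest first]: 333 @ $12 + 201 @ $11 = $6,207
Total COGS = $343 + $3,840 + $6,207 = $10,390
Ending inventory: 30 @ $9 + 22 @ $7 + 25 @ $12 + 120 @ $11 = $2,044
Check: goods available $12,434 = COGS $10,390 + ending $2,044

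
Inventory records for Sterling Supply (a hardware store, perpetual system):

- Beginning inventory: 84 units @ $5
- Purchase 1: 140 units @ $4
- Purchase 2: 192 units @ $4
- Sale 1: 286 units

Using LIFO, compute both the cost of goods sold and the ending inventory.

Sale 1 (286) [LIFO — newest first]: 192 @ $4 + 94 @ $4 = $1,144
Ending inventory: 84 @ $5 + 46 @ $4 = $604
Check: goods available $1,748 = COGS $1,144 + ending $604

COGS = $1,144; ending inventory = $604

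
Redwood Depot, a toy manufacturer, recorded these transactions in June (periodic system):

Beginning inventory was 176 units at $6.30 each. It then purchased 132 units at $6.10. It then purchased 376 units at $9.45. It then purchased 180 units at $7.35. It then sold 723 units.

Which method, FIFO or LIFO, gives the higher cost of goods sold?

LIFO

FIFO COGS: 176 @ $6.30 + 132 @ $6.10 + 376 @ $9.45 + 39 @ $7.35 = $5,753.85
LIFO COGS: 180 @ $7.35 + 376 @ $9.45 + 132 @ $6.10 + 35 @ $6.30 = $5,901.90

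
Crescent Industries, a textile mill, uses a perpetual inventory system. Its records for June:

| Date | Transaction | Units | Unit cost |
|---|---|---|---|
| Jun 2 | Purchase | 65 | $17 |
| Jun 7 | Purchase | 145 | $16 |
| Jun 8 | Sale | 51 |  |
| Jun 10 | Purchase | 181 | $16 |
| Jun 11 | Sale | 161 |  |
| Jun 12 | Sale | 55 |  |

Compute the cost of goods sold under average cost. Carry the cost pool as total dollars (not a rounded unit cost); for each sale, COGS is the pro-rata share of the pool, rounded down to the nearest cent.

COGS = $4,319.04

After Jun 2: 65 on hand, pool $1,105.00 (≈ $17.0000 each)
After Jun 7: 210 on hand, pool $3,425.00 (≈ $16.3095 each)
Jun 8, sell 51: 51/210 × $3,425.00 → $831.78
After Jun 10: 340 on hand, pool $5,489.22 (≈ $16.1448 each)
Jun 11, sell 161: 161/340 × $5,489.22 → $2,599.30
Jun 12, sell 55: 55/179 × $2,889.92 → $887.96
Total COGS = $831.78 + $2,599.30 + $887.96 = $4,319.04
Ending inventory (cost pool remaining) = $2,001.96
Check: goods available $6,321.00 = COGS $4,319.04 + ending $2,001.96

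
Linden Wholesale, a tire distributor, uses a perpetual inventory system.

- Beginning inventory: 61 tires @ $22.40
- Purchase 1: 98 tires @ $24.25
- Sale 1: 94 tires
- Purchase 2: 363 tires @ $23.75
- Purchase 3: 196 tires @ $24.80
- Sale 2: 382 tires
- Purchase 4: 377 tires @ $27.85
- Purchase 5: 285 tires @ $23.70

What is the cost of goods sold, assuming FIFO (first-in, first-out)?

Sale 1 (94) [FIFO — oldest first]: 61 @ $22.40 + 33 @ $24.25 = $2,166.65
Sale 2 (382) [FIFO — oldest first]: 65 @ $24.25 + 317 @ $23.75 = $9,105.00
Total COGS = $2,166.65 + $9,105.00 = $11,271.65
Ending inventory: 46 @ $23.75 + 196 @ $24.80 + 377 @ $27.85 + 285 @ $23.70 = $23,207.25

COGS = $11,271.65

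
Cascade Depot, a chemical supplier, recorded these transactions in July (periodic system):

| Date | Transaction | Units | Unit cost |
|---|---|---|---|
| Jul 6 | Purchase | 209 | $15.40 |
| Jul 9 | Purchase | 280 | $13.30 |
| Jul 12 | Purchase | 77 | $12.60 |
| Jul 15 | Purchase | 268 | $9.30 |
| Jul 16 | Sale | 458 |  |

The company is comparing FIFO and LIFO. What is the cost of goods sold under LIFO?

COGS = $4,965.50

FIFO COGS: 209 @ $15.40 + 249 @ $13.30 = $6,530.30
LIFO COGS: 268 @ $9.30 + 77 @ $12.60 + 113 @ $13.30 = $4,965.50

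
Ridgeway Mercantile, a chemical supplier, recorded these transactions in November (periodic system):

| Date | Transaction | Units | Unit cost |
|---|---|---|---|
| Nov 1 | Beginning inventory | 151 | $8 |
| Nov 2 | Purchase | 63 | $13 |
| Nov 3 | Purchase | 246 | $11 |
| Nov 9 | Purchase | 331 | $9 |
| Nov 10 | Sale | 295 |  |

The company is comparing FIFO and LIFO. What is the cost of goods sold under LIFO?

COGS = $2,655

FIFO COGS: 151 @ $8 + 63 @ $13 + 81 @ $11 = $2,918
LIFO COGS: 295 @ $9 = $2,655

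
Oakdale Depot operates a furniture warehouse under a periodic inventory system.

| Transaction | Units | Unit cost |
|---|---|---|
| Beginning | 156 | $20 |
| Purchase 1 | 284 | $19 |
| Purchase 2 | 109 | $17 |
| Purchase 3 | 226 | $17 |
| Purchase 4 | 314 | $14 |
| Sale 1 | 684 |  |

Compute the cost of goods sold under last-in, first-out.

Sale 1 (684) [LIFO — newest first]: 314 @ $14 + 226 @ $17 + 109 @ $17 + 35 @ $19 = $10,756
Ending inventory: 156 @ $20 + 249 @ $19 = $7,851
Check: goods available $18,607 = COGS $10,756 + ending $7,851

COGS = $10,756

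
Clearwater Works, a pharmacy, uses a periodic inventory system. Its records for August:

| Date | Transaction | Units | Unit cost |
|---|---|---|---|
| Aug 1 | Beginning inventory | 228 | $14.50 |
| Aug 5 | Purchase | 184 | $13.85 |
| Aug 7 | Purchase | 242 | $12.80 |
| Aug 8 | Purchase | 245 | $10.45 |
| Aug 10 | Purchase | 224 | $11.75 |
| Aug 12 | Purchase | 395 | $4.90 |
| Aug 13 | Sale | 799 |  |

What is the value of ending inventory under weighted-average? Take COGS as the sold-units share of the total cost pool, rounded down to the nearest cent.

Ending inventory = $7,616.17

Aug 13, sell 799: 799/1518 × $16,079.75 → $8,463.58
Ending inventory (cost pool remaining) = $7,616.17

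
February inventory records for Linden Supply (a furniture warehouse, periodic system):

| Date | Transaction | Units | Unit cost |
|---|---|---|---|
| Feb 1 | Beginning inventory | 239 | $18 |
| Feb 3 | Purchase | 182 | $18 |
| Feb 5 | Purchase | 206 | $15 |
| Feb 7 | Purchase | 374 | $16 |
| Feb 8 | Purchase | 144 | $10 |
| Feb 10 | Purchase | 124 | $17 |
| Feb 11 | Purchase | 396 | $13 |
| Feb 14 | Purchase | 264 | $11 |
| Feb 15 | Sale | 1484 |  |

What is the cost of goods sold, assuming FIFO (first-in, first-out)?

COGS = $22,995

Feb 15, 1484 sold [FIFO — oldest first]: 239 @ $18 + 182 @ $18 + 206 @ $15 + 374 @ $16 + 144 @ $10 + 124 @ $17 + 215 @ $13 = $22,995
Ending inventory: 181 @ $13 + 264 @ $11 = $5,257
Check: goods available $28,252 = COGS $22,995 + ending $5,257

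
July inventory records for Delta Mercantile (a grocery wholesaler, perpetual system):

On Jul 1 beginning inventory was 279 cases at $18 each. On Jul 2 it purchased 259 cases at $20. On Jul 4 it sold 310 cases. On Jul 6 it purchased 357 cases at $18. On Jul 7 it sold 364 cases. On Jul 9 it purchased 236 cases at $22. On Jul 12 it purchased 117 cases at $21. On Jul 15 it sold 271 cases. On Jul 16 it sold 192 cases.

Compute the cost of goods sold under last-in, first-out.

COGS = $22,279

Jul 4, 310 sold [LIFO — newest first]: 259 @ $20 + 51 @ $18 = $6,098
Jul 7, 364 sold [LIFO — newest first]: 357 @ $18 + 7 @ $18 = $6,552
Jul 15, 271 sold [LIFO — newest first]: 117 @ $21 + 154 @ $22 = $5,845
Jul 16, 192 sold [LIFO — newest first]: 82 @ $22 + 110 @ $18 = $3,784
Total COGS = $6,098 + $6,552 + $5,845 + $3,784 = $22,279
Ending inventory: 111 @ $18 = $1,998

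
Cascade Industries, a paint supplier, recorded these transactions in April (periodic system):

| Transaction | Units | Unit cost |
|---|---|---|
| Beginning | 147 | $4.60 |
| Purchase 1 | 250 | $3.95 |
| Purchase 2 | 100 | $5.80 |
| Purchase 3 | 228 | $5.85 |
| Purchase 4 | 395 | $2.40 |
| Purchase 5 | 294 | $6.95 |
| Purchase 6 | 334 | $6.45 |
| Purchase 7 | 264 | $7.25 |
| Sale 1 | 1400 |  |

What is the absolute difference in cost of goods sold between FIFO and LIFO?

FIFO COGS: 147 @ $4.60 + 250 @ $3.95 + 100 @ $5.80 + 228 @ $5.85 + 395 @ $2.40 + 280 @ $6.95 = $6,471.50
LIFO COGS: 264 @ $7.25 + 334 @ $6.45 + 294 @ $6.95 + 395 @ $2.40 + 113 @ $5.85 = $7,720.65
Difference = |$6,471.50 − $7,720.65| = $1,249.15

$1,249.15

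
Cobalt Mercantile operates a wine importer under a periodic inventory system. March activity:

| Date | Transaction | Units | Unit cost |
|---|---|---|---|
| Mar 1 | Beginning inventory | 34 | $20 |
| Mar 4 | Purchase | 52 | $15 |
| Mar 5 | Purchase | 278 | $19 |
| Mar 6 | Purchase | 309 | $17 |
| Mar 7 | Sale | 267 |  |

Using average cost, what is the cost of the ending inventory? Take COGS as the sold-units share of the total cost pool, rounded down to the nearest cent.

Mar 7, sell 267: 267/673 × $11,995.00 → $4,758.78
Ending inventory (cost pool remaining) = $7,236.22
Check: goods available $11,995.00 = COGS $4,758.78 + ending $7,236.22

Ending inventory = $7,236.22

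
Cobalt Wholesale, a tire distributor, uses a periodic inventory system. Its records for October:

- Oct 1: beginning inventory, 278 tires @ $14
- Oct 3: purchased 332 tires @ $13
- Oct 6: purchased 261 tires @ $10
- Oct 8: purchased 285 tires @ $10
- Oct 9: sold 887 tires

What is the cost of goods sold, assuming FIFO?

COGS = $10,978

Oct 9, 887 sold [FIFO — oldest first]: 278 @ $14 + 332 @ $13 + 261 @ $10 + 16 @ $10 = $10,978
Ending inventory: 269 @ $10 = $2,690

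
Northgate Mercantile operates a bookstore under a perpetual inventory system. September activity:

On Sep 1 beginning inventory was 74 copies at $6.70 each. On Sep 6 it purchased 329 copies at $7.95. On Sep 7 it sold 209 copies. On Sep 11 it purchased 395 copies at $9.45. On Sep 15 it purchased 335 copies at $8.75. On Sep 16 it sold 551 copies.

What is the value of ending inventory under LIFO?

Ending inventory = $3,141.35

Sep 7, 209 sold [LIFO — newest first]: 209 @ $7.95 = $1,661.55
Sep 16, 551 sold [LIFO — newest first]: 335 @ $8.75 + 216 @ $9.45 = $4,972.45
Total COGS = $1,661.55 + $4,972.45 = $6,634.00
Ending inventory: 74 @ $6.70 + 120 @ $7.95 + 179 @ $9.45 = $3,141.35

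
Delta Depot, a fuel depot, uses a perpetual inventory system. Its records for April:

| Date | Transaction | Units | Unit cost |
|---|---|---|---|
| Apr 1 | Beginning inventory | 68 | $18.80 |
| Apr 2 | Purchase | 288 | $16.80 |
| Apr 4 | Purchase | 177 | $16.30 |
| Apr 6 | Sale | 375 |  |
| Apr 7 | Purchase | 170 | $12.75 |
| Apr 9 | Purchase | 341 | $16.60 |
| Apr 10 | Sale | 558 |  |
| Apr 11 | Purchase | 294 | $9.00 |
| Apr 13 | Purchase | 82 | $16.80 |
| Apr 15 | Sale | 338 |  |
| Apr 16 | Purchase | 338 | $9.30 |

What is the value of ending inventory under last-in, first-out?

Ending inventory = $5,486.20

Apr 6, 375 sold [LIFO — newest first]: 177 @ $16.30 + 198 @ $16.80 = $6,211.50
Apr 10, 558 sold [LIFO — newest first]: 341 @ $16.60 + 170 @ $12.75 + 47 @ $16.80 = $8,617.70
Apr 15, 338 sold [LIFO — newest first]: 82 @ $16.80 + 256 @ $9.00 = $3,681.60
Total COGS = $6,211.50 + $8,617.70 + $3,681.60 = $18,510.80
Ending inventory: 68 @ $18.80 + 43 @ $16.80 + 38 @ $9.00 + 338 @ $9.30 = $5,486.20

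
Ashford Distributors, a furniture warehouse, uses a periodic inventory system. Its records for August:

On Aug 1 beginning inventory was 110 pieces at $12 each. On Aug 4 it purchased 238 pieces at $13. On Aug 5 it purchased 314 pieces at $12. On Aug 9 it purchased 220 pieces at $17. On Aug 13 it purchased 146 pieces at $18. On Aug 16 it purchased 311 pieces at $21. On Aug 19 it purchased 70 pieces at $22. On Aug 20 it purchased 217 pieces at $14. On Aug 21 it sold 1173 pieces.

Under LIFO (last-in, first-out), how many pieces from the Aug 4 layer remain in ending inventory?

238

Aug 21, 1173 sold [LIFO — newest first]: 217 @ $14 + 70 @ $22 + 311 @ $21 + 146 @ $18 + 220 @ $17 + 209 @ $12 = $19,985
Ending inventory: 110 @ $12 + 238 @ $13 + 105 @ $12 = $5,674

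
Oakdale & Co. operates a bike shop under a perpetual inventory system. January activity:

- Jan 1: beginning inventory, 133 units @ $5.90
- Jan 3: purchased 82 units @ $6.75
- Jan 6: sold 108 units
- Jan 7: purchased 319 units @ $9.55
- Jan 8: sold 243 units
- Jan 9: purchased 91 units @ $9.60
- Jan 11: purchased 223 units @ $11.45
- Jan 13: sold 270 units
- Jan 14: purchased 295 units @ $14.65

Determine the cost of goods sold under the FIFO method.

Jan 6, 108 sold [FIFO — oldest first]: 108 @ $5.90 = $637.20
Jan 8, 243 sold [FIFO — oldest first]: 25 @ $5.90 + 82 @ $6.75 + 136 @ $9.55 = $1,999.80
Jan 13, 270 sold [FIFO — oldest first]: 183 @ $9.55 + 87 @ $9.60 = $2,582.85
Total COGS = $637.20 + $1,999.80 + $2,582.85 = $5,219.85
Ending inventory: 4 @ $9.60 + 223 @ $11.45 + 295 @ $14.65 = $6,913.50
Check: goods available $12,133.35 = COGS $5,219.85 + ending $6,913.50

COGS = $5,219.85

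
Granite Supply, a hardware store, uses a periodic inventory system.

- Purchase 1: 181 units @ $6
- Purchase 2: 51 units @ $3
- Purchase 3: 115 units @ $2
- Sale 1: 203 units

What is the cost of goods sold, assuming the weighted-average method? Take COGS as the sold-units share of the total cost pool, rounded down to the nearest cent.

Sale 1, sell 203: 203/347 × $1,469.00 → $859.38
Ending inventory (cost pool remaining) = $609.62
Check: goods available $1,469.00 = COGS $859.38 + ending $609.62

COGS = $859.38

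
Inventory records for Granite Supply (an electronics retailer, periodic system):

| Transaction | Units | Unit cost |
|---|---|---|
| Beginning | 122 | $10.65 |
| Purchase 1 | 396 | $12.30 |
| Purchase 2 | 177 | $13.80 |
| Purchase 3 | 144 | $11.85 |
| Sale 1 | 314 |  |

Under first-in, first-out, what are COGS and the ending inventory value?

COGS = $3,660.90; ending inventory = $6,658.20

Sale 1 (314) [FIFO — oldest first]: 122 @ $10.65 + 192 @ $12.30 = $3,660.90
Ending inventory: 204 @ $12.30 + 177 @ $13.80 + 144 @ $11.85 = $6,658.20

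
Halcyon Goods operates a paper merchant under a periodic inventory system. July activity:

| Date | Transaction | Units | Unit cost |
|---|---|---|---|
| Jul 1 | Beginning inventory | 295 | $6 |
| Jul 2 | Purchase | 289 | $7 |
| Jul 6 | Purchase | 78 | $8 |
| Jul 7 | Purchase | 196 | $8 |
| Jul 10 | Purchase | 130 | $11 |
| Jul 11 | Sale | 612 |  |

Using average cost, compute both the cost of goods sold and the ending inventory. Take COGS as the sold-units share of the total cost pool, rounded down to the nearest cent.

Jul 11, sell 612: 612/988 × $7,415.00 → $4,593.09
Ending inventory (cost pool remaining) = $2,821.91

COGS = $4,593.09; ending inventory = $2,821.91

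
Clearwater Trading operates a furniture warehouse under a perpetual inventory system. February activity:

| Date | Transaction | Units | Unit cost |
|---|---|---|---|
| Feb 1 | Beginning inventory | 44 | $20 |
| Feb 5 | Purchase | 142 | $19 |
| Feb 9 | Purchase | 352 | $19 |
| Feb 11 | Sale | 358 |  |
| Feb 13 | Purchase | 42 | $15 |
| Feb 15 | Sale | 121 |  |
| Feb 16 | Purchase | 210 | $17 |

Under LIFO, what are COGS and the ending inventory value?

COGS = $8,933; ending inventory = $5,533

Feb 11, 358 sold [LIFO — newest first]: 352 @ $19 + 6 @ $19 = $6,802
Feb 15, 121 sold [LIFO — newest first]: 42 @ $15 + 79 @ $19 = $2,131
Total COGS = $6,802 + $2,131 = $8,933
Ending inventory: 44 @ $20 + 57 @ $19 + 210 @ $17 = $5,533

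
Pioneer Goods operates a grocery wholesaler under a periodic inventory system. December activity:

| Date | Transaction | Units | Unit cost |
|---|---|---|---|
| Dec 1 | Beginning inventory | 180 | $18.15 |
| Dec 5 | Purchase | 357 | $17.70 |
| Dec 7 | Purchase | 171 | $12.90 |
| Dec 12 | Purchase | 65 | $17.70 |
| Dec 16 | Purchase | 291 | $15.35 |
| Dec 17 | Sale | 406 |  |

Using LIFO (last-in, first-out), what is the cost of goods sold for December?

Dec 17, 406 sold [LIFO — newest first]: 291 @ $15.35 + 65 @ $17.70 + 50 @ $12.90 = $6,262.35
Ending inventory: 180 @ $18.15 + 357 @ $17.70 + 121 @ $12.90 = $11,146.80

COGS = $6,262.35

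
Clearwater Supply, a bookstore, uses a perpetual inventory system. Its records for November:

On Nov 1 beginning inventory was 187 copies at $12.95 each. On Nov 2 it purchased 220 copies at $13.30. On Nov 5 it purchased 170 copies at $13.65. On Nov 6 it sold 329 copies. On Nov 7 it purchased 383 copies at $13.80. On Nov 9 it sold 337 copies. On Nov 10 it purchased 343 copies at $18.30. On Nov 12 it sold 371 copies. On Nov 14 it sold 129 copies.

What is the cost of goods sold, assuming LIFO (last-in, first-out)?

Nov 6, 329 sold [LIFO — newest first]: 170 @ $13.65 + 159 @ $13.30 = $4,435.20
Nov 9, 337 sold [LIFO — newest first]: 337 @ $13.80 = $4,650.60
Nov 12, 371 sold [LIFO — newest first]: 343 @ $18.30 + 28 @ $13.80 = $6,663.30
Nov 14, 129 sold [LIFO — newest first]: 18 @ $13.80 + 61 @ $13.30 + 50 @ $12.95 = $1,707.20
Total COGS = $4,435.20 + $4,650.60 + $6,663.30 + $1,707.20 = $17,456.30
Ending inventory: 137 @ $12.95 = $1,774.15

COGS = $17,456.30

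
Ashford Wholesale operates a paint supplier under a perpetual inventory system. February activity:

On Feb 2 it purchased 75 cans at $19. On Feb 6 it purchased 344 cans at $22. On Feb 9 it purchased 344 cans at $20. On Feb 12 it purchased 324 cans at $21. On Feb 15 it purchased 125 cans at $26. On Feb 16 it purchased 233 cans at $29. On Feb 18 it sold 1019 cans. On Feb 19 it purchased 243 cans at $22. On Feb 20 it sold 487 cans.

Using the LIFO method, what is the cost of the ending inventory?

Feb 18, 1019 sold [LIFO — newest first]: 233 @ $29 + 125 @ $26 + 324 @ $21 + 337 @ $20 = $23,551
Feb 20, 487 sold [LIFO — newest first]: 243 @ $22 + 7 @ $20 + 237 @ $22 = $10,700
Total COGS = $23,551 + $10,700 = $34,251
Ending inventory: 75 @ $19 + 107 @ $22 = $3,779

Ending inventory = $3,779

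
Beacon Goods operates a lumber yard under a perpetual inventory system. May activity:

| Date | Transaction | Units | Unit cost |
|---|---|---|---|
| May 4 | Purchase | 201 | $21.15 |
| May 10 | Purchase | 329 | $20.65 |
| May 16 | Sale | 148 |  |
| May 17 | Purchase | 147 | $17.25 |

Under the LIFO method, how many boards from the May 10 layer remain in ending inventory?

May 16, 148 sold [LIFO — newest first]: 148 @ $20.65 = $3,056.20
Ending inventory: 201 @ $21.15 + 181 @ $20.65 + 147 @ $17.25 = $10,524.55

181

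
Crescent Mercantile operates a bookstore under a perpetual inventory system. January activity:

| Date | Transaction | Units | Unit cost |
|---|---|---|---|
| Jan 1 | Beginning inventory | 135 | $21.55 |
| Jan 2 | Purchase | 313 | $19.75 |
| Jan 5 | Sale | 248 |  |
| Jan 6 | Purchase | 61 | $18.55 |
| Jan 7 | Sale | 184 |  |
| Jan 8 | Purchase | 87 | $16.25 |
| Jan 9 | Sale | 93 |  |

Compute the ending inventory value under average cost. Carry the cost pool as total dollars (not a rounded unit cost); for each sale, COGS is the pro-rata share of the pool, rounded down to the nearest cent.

Ending inventory = $1,274.94

After Jan 1: 135 on hand, pool $2,909.25 (≈ $21.5500 each)
After Jan 2: 448 on hand, pool $9,091.00 (≈ $20.2924 each)
Jan 5, sell 248: 248/448 × $9,091.00 → $5,032.51
After Jan 6: 261 on hand, pool $5,190.04 (≈ $19.8852 each)
Jan 7, sell 184: 184/261 × $5,190.04 → $3,658.87
After Jan 8: 164 on hand, pool $2,944.92 (≈ $17.9568 each)
Jan 9, sell 93: 93/164 × $2,944.92 → $1,669.98
Total COGS = $5,032.51 + $3,658.87 + $1,669.98 = $10,361.36
Ending inventory (cost pool remaining) = $1,274.94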